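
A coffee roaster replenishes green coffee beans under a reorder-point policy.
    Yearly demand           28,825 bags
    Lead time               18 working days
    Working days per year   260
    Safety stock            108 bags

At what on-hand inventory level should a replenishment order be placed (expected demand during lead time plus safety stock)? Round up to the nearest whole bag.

Daily demand d = 28,825 / 260 = 110.865 bags/day
Demand during lead time = 110.865 × 18 = 1,995.58
Reorder point = 1,995.58 + 108 = 2,103.58 → round up

2,104 bags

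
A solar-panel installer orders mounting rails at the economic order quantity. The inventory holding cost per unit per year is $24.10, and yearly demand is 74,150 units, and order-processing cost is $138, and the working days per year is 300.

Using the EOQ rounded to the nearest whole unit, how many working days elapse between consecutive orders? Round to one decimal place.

3.7 days

2DS/H = 2·74,150·138/24.1 = 849,186.72
EOQ = √849,186.72 ≈ 921.51 → Q = 922 units
Cycle time = (working days × Q)/D = (300 × 922) / 74,150 = 3.730 days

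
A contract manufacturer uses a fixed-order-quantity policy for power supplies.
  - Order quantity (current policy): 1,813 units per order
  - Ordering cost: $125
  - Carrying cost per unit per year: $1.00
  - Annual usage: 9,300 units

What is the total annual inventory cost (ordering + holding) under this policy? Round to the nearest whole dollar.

$1,548

Orders/yr = 9,300/1,813 = 5.130; ordering cost = 5.130 × $125 = $641.20
Average inventory = 1,813/2 = 906.5; holding cost = 906.5 × $1 = $906.50
Total = $641.20 + $906.50 = $1,547.70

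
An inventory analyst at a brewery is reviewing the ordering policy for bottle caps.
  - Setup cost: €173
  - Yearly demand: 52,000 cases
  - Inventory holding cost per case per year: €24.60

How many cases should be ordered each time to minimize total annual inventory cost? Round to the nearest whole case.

855 cases

2DS/H = 2·52,000·173/24.6 = 731,382.11
EOQ = √731,382.11 ≈ 855.21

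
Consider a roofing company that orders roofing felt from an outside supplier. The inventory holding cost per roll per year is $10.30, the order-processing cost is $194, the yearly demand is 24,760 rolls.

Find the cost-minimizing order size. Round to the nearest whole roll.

966 rolls

Q* = √(2·D·S / H) = √(2·24,760·194 / 10.3) = √932,706.8 ≈ 965.77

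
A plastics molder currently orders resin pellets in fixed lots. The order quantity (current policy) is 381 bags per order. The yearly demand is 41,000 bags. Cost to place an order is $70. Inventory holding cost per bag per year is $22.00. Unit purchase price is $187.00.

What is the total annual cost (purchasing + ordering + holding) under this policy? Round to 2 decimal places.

Ordering: D/Q × S = 41,000/381 × $70 = $7,532.81
Holding:  Q/2 × H = 381/2 × $22 = $4,191.00
Purchase cost = D·C = 41,000 × 187 = $7,667,000.00
Total = $7,532.81 + $4,191.00 + $7,667,000.00 = $7,678,723.81

$7,678,723.81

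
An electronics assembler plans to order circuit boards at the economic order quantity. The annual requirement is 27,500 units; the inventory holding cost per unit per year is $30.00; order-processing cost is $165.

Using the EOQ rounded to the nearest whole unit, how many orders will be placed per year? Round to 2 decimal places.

50.00 orders per year

Q* = √(2·D·S / H) = √(2·27,500·165 / 30) = √302,500.0 ≈ 550.00 → Q = 550
N = D/Q = 27,500/550 ≈ 50.000 orders/yr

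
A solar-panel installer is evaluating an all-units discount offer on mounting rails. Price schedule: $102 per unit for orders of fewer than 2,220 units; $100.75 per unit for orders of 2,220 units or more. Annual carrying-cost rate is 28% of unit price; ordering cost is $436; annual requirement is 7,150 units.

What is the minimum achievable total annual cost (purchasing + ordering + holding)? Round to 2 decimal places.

H₁ = 28%×$102 = $28.5600;  H₂ = 28%×$100.75 = $28.2100
EOQ₁ = √(2×7,150×436/28.5600) = 467.23  (< 2,220, feasible at tier 1)
EOQ₂ = √(2×7,150×436/28.2100) = 470.12  (< 2,220 → use Q = 2,220 at tier-2 price)
TC(tier 1 (EOQ₁), Q≈467.2) = $742,644.13
TC(tier 2, Q≈2,220.0) = $753,079.83
Minimum at tier 1 (EOQ₁): $742,644.13

$742,644.13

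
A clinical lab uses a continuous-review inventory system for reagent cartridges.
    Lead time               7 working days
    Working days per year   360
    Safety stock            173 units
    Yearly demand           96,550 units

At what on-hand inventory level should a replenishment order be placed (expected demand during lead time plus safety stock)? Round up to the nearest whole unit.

Daily demand d = 96,550 / 360 = 268.194 units/day
Demand during lead time = 268.194 × 7 = 1,877.36
Reorder point = 1,877.36 + 173 = 2,050.36 → round up

2,051 units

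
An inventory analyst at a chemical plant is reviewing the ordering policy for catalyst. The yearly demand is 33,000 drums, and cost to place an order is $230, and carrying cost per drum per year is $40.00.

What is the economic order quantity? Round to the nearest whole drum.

EOQ = √(2DS/H) = √(2 × 33,000 × 230 / 40)
    = √(379,500.00) ≈ 616.04

616 drums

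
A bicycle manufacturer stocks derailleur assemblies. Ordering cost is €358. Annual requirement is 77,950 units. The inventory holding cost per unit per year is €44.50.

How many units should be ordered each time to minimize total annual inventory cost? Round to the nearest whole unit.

Optimal lot size Q* = (2 × 77,950 × €358 / €44.5)^½ ≈ 1,119.91

1,120 units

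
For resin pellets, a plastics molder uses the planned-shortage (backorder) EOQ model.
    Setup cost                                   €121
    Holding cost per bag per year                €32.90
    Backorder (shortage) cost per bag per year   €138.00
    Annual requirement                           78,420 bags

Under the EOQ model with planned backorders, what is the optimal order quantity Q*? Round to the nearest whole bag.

845 bags

Q* = √(2DS/H) · √((H + b)/b)
   = √(2 × 78,420 × 121 / 32.9) · √((32.9 + 138) / 138)
   = 759.492 × 1.1128 ≈ 845.19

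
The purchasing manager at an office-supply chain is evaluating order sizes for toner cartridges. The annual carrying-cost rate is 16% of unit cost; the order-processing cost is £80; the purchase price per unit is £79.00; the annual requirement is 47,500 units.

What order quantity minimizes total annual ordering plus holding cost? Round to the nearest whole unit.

Holding cost per unit per year: H = 16% × £79 = £12.6400
Optimal lot size Q* = (2 × 47,500 × £80 / £12.64)^½ ≈ 775.41

775 units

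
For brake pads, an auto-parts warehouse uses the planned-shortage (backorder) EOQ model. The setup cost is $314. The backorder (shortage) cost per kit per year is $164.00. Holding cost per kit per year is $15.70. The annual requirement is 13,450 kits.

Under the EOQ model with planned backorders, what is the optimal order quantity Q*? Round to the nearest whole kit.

Q* = √(2DS/H) · √((H + b)/b)
   = √(2 × 13,450 × 314 / 15.7) · √((15.7 + 164) / 164)
   = 733.485 × 1.0468 ≈ 767.79

768 kits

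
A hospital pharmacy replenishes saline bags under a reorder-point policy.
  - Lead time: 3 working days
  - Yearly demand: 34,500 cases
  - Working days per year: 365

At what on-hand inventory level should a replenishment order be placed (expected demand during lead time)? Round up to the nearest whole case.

Daily demand d = 34,500 / 365 = 94.521 cases/day
Demand during lead time = 94.521 × 3 = 283.56
Reorder point = 283.56 → round up

284 cases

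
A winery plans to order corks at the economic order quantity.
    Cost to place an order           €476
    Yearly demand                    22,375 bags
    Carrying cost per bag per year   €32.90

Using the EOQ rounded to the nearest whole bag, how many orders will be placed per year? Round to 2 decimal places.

EOQ = √(2DS/H) = √(2 × 22,375 × 476 / 32.9)
    = √(647,446.81) ≈ 804.64 → Q = 805
Orders per year = D/Q = 22,375 / 805 = 27.795

27.80 orders per year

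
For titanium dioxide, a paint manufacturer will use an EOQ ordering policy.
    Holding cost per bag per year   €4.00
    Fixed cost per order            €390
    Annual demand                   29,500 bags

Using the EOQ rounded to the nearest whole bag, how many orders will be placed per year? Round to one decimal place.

Optimal lot size Q* = (2 × 29,500 × €390 / €4)^½ ≈ 2,398.44 → Q = 2,398
N = D/Q = 29,500/2,398 ≈ 12.302 orders/yr

12.3 orders per year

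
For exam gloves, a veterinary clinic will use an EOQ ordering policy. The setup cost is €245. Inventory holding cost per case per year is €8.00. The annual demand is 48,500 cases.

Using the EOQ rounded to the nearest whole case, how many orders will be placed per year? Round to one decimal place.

Q* = √(2·D·S / H) = √(2·48,500·245 / 8) = √2,970,625.0 ≈ 1,723.55 → Q = 1,724
N = D/Q = 48,500/1,724 ≈ 28.132 orders/yr

28.1 orders per year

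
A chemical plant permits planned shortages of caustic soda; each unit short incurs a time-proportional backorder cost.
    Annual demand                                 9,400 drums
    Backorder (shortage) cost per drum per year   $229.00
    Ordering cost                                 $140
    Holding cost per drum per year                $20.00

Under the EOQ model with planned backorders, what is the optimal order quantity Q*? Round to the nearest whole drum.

378 drums

Q* = √(2DS/H) · √((H + b)/b)
   = √(2 × 9,400 × 140 / 20) · √((20 + 229) / 229)
   = 362.767 × 1.0428 ≈ 378.28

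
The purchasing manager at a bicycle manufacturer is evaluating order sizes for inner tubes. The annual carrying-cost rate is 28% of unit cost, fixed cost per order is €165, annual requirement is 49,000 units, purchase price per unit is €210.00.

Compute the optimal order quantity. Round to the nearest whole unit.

Carrying cost H = €210 × 28% = €58.8000/unit/yr
EOQ = √(2DS/H) = √(2 × 49,000 × 165 / 58.8)
    = √(275,000.00) ≈ 524.40

524 units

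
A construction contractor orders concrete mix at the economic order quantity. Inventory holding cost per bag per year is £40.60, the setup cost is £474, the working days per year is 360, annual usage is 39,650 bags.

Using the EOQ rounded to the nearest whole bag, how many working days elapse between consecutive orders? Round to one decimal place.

EOQ = √(2DS/H) = √(2 × 39,650 × 474 / 40.6)
    = √(925,817.73) ≈ 962.19 → Q = 962 bags
T = Q/D × 360 days = 962/39,650 × 360 = 8.734 days

8.7 days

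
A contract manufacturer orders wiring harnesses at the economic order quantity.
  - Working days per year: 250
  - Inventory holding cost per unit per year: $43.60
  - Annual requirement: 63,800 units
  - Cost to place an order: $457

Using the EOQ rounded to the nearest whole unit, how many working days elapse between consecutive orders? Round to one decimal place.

Optimal lot size Q* = (2 × 63,800 × $457 / $43.6)^½ ≈ 1,156.49 → Q = 1,156 units
Days between orders = 250 / (D/Q) = 250 / 55.190 ≈ 4.530

4.5 days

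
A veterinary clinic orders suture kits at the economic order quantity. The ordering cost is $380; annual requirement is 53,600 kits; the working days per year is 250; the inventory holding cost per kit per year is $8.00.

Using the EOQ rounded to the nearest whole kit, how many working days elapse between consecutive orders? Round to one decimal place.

10.5 days

2DS/H = 2·53,600·380/8 = 5,092,000.00
EOQ = √5,092,000.00 ≈ 2,256.55 → Q = 2,257 kits
Cycle time = (working days × Q)/D = (250 × 2,257) / 53,600 = 10.527 days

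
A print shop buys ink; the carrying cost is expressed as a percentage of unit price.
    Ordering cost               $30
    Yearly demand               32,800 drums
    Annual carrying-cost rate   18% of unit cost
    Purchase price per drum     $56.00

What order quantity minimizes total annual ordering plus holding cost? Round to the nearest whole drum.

H = i·C = 0.18 × $56 = $10.0800 per drum-year
Optimal lot size Q* = (2 × 32,800 × $30 / $10.08)^½ ≈ 441.86

442 drums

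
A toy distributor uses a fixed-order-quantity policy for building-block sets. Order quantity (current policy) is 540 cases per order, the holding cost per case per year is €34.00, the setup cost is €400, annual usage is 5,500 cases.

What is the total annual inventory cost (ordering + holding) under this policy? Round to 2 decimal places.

Ordering: D/Q × S = 5,500/540 × €400 = €4,074.07
Holding:  Q/2 × H = 540/2 × €34 = €9,180.00
Total = €4,074.07 + €9,180.00 = €13,254.07

€13,254.07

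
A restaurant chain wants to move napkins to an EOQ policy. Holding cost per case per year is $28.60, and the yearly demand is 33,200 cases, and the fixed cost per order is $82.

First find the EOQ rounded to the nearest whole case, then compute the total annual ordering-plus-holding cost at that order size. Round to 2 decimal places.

$12,478.84

Optimal lot size Q* = (2 × 33,200 × $82 / $28.6)^½ ≈ 436.32 → Q = 436 cases
Annual ordering cost = (D/Q)·S = (33,200/436) × 82 = $6,244.04
Annual holding cost  = (Q/2)·H = (436/2) × 28.6 = $6,234.80
Total = $6,244.04 + $6,234.80 = $12,478.84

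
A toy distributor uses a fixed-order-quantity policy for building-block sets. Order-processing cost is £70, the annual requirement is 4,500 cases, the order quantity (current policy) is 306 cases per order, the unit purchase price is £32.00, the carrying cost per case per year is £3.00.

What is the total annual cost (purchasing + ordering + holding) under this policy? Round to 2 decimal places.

Annual ordering cost = (D/Q)·S = (4,500/306) × 70 = £1,029.41
Annual holding cost  = (Q/2)·H = (306/2) × 3 = £459.00
Purchase cost = D·C = 4,500 × 32 = £144,000.00
Total = £1,029.41 + £459.00 + £144,000.00 = £145,488.41

£145,488.41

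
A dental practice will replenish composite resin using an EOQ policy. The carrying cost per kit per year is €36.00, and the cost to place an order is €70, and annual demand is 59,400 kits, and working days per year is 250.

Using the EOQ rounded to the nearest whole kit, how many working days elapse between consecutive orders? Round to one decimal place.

2.0 days

Q* = √(2·D·S / H) = √(2·59,400·70 / 36) = √231,000.0 ≈ 480.62 → Q = 481 kits
Cycle time = (working days × Q)/D = (250 × 481) / 59,400 = 2.024 days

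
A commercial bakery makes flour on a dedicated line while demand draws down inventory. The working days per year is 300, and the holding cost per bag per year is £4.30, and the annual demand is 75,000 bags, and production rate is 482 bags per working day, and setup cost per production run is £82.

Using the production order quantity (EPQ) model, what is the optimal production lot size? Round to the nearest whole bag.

2,438 bags

d = 75,000/300 = 250.0000 bags/day;  effective holding cost H(1 − d/p) = 4.3·(1 − 250.0000/482) = 2.06971
Q* = √(2DS / H_eff) = √(2·75,000·82 / 2.06971) ≈ 2,437.80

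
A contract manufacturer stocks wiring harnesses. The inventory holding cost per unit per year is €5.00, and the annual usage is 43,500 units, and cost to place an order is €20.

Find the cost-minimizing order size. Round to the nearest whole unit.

590 units

Q* = √(2·D·S / H) = √(2·43,500·20 / 5) = √348,000.0 ≈ 589.92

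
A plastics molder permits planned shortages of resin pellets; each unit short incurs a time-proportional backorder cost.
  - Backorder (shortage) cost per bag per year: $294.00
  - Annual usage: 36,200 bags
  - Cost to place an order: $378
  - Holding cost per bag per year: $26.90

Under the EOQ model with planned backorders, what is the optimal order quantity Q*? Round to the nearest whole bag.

Basic EOQ = √(2·36,200·378/26.9) = 1,008.647
Backorder adjustment √((H+b)/b) = √((26.9+294)/294) = 1.0447
Q* = 1,008.647 × 1.0447 ≈ 1,053.78

1,054 bags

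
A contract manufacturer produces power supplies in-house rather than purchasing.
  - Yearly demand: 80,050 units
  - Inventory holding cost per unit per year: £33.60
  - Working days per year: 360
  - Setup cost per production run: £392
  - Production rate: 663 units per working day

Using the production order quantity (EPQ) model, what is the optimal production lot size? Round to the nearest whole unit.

d = 80,050/360 = 222.3611 units/day;  effective holding cost H(1 − d/p) = 33.6·(1 − 222.3611/663) = 22.33102
Q* = √(2DS / H_eff) = √(2·80,050·392 / 22.33102) ≈ 1,676.43

1,676 units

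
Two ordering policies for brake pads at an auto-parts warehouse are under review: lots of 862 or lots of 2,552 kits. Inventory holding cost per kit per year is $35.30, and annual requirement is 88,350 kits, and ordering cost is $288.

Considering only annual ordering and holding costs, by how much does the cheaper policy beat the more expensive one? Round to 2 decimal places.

$10,280.70

Annual cost at Q: ordering D·S/Q plus holding Q·H/2.
TC(862) = (88,350/862)×288 + (862/2)×35.3 = $44,732.63
TC(2,552) = (88,350/2,552)×288 + (2,552/2)×35.3 = $55,013.33
Lots of 862 are cheaper by $10,280.70.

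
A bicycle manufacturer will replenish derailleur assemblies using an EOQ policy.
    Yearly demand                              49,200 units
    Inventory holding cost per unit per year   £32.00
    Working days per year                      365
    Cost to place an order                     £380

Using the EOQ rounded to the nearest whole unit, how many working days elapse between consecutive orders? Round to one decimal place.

8.0 days

Optimal lot size Q* = (2 × 49,200 × £380 / £32)^½ ≈ 1,080.97 → Q = 1,081 units
T = Q/D × 365 days = 1,081/49,200 × 365 = 8.020 days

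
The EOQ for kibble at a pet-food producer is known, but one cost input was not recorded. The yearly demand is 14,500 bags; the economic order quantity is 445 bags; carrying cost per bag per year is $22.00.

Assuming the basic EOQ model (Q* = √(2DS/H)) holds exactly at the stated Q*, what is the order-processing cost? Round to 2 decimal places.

$150.23

EOQ relation: Q² = 2DS/H, so rearrange for the unknown.
S = Q²H / (2D) = 445² × 22 / (2 × 14,500) = 150.2259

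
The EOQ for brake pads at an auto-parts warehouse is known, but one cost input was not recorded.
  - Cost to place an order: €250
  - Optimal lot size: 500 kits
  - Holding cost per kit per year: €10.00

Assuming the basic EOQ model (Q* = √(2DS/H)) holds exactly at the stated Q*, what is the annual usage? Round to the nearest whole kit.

Since Q* = (2DS/H)^½, squaring gives Q*²·H = 2DS.
D = Q²H / (2S) = 500² × 10 / (2 × 250) = 5,000.00

5,000 kits per year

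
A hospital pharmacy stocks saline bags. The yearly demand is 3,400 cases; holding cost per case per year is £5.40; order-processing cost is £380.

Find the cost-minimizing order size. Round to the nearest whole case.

692 cases

Optimal lot size Q* = (2 × 3,400 × £380 / £5.4)^½ ≈ 691.75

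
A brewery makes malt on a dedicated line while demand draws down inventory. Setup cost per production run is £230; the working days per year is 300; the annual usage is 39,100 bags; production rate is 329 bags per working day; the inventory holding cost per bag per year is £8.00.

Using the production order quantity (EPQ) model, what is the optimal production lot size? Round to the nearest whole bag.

Daily demand d = 39,100/300 = 130.333; p = 329; 1 − d/p = 0.60385
EPQ = √(2DS / (H(1 − d/p)))
    = √(2 × 39,100 × 230 / (8 × 0.60385)) ≈ 1,929.56

1,930 bags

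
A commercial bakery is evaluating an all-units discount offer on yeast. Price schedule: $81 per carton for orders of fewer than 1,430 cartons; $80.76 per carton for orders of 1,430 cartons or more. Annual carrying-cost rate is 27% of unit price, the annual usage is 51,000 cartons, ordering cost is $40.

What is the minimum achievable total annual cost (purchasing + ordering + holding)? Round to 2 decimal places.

$4,135,777.29

H₁ = 27%×$81 = $21.8700;  H₂ = 27%×$80.76 = $21.8052
EOQ₁ = √(2×51,000×40/21.8700) = 431.92  (< 1,430, feasible at tier 1)
EOQ₂ = √(2×51,000×40/21.8052) = 432.56  (< 1,430 → use Q = 1,430 at tier-2 price)
TC(tier 1 (EOQ₁), Q≈431.9) = $4,140,446.14
TC(tier 2, Q≈1,430.0) = $4,135,777.29
Minimum at tier 2: $4,135,777.29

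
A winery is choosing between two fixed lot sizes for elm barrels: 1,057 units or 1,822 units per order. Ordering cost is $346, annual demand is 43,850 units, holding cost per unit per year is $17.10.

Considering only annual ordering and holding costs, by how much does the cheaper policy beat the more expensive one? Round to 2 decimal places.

$513.99

For each Q, cost = (D/Q)·S + (Q/2)·H.
TC(1,057) = (43,850/1,057)×346 + (1,057/2)×17.1 = $23,391.28
TC(1,822) = (43,850/1,822)×346 + (1,822/2)×17.1 = $23,905.27
|ΔTC| = |$23,391.28 − $23,905.27| = $513.99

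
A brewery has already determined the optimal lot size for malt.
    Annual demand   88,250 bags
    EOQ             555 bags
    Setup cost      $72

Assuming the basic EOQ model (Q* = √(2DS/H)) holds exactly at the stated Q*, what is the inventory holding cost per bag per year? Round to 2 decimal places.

EOQ relation: Q² = 2DS/H, so rearrange for the unknown.
H = 2DS / Q² = 2 × 88,250 × 72 / 555² = 41.2564

$41.26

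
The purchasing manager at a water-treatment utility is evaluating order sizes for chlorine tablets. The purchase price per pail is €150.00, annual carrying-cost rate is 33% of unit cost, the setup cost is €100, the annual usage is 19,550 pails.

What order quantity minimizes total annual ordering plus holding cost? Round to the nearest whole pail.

281 pails

H = i·C = 0.33 × €150 = €49.5000 per pail-year
2DS/H = 2·19,550·100/49.5 = 78,989.90
EOQ = √78,989.90 ≈ 281.05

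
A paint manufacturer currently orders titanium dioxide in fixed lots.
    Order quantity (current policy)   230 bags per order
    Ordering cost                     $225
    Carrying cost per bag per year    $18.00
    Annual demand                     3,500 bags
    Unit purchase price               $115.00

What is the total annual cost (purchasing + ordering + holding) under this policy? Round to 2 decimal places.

$407,993.91

Annual ordering cost = (D/Q)·S = (3,500/230) × 225 = $3,423.91
Annual holding cost  = (Q/2)·H = (230/2) × 18 = $2,070.00
Purchase cost = D·C = 3,500 × 115 = $402,500.00
Total = $3,423.91 + $2,070.00 + $402,500.00 = $407,993.91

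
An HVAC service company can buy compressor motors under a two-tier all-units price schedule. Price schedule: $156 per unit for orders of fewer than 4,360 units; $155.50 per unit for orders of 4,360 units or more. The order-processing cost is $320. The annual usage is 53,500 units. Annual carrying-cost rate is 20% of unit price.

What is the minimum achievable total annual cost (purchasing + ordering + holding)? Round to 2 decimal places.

H₁ = 20%×$156 = $31.2000;  H₂ = 20%×$155.50 = $31.1000
EOQ₁ = √(2×53,500×320/31.2000) = 1,047.59  (< 4,360, feasible at tier 1)
EOQ₂ = √(2×53,500×320/31.1000) = 1,049.27  (< 4,360 → use Q = 4,360 at tier-2 price)
TC(tier 1 (EOQ₁), Q≈1,047.6) = $8,378,684.68
TC(tier 2, Q≈4,360.0) = $8,390,974.61
Minimum at tier 1 (EOQ₁): $8,378,684.68

$8,378,684.68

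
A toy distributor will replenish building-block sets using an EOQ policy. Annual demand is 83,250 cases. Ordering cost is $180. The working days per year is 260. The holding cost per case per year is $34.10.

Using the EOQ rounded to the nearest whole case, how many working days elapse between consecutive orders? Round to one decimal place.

2.9 days

Q* = √(2·D·S / H) = √(2·83,250·180 / 34.1) = √878,885.6 ≈ 937.49 → Q = 937 cases
Cycle time = (working days × Q)/D = (260 × 937) / 83,250 = 2.926 days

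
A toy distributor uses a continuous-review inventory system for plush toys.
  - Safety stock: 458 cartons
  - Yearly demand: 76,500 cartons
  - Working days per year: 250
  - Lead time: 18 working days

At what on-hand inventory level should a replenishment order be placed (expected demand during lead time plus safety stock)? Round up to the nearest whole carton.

Daily demand d = 76,500 / 250 = 306.000 cartons/day
Demand during lead time = 306.000 × 18 = 5,508.00
Reorder point = 5,508.00 + 458 = 5,966.00 → round up

5,966 cartons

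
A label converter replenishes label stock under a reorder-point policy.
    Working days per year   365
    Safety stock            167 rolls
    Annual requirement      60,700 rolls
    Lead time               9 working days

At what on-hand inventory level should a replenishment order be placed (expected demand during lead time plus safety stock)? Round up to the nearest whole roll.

1,664 rolls

Daily demand d = 60,700 / 365 = 166.301 rolls/day
Demand during lead time = 166.301 × 9 = 1,496.71
Reorder point = 1,496.71 + 167 = 1,663.71 → round up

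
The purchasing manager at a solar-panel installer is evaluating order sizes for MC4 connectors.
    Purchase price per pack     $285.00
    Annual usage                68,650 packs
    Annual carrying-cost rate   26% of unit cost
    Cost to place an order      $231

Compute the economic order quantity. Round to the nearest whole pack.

654 packs

Carrying cost H = $285 × 26% = $74.1000/pack/yr
Q* = √(2·D·S / H) = √(2·68,650·231 / 74.1) = √428,020.2 ≈ 654.23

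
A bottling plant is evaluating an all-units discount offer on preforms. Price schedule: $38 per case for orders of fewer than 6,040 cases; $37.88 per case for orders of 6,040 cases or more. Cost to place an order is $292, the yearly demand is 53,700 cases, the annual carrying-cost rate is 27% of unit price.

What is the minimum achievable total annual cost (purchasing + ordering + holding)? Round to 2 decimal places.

H₁ = 27%×$38 = $10.2600;  H₂ = 27%×$37.88 = $10.2276
EOQ₁ = √(2×53,700×292/10.2600) = 1,748.32  (< 6,040, feasible at tier 1)
EOQ₂ = √(2×53,700×292/10.2276) = 1,751.08  (< 6,040 → use Q = 6,040 at tier-2 price)
TC(tier 1 (EOQ₁), Q≈1,748.3) = $2,058,537.72
TC(tier 2, Q≈6,040.0) = $2,067,639.44
Minimum at tier 1 (EOQ₁): $2,058,537.72

$2,058,537.72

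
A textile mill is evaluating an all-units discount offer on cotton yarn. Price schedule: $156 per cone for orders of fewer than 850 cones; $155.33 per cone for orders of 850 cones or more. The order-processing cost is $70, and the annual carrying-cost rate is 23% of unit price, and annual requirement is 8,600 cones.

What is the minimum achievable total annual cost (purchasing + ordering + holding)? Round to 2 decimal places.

H₁ = 23%×$156 = $35.8800;  H₂ = 23%×$155.33 = $35.7259
EOQ₁ = √(2×8,600×70/35.8800) = 183.18  (< 850, feasible at tier 1)
EOQ₂ = √(2×8,600×70/35.7259) = 183.58  (< 850 → use Q = 850 at tier-2 price)
TC(tier 1 (EOQ₁), Q≈183.2) = $1,348,172.63
TC(tier 2, Q≈850.0) = $1,351,729.74
Minimum at tier 1 (EOQ₁): $1,348,172.63

$1,348,172.63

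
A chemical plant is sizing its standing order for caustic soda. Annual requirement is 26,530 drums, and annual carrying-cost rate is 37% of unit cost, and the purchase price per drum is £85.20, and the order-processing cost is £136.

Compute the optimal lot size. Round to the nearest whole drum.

Carrying cost H = £85.2 × 37% = £31.5240/drum/yr
Q* = √(2·D·S / H) = √(2·26,530·136 / 31.524) = √228,910.0 ≈ 478.45

478 drums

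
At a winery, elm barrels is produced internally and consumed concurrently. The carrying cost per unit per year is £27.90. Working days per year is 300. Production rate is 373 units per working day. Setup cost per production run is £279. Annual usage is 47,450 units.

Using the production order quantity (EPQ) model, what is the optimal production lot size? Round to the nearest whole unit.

1,284 units

d = 47,450/300 = 158.1667 units/day;  effective holding cost H(1 − d/p) = 27.9·(1 − 158.1667/373) = 16.06930
Q* = √(2DS / H_eff) = √(2·47,450·279 / 16.06930) ≈ 1,283.62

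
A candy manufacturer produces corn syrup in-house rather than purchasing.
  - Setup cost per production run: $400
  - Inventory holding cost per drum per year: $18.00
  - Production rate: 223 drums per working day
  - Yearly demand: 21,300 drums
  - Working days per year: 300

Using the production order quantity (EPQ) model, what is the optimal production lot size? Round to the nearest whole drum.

1,178 drums

d = 21,300/300 = 71.0000 drums/day;  effective holding cost H(1 − d/p) = 18·(1 − 71.0000/223) = 12.26906
Q* = √(2DS / H_eff) = √(2·21,300·400 / 12.26906) ≈ 1,178.50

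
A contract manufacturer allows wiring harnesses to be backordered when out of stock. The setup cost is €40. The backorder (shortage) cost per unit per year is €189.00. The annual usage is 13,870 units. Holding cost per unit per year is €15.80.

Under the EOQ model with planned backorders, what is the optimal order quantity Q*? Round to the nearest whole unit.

Q* = √(2DS/H) · √((H + b)/b)
   = √(2 × 13,870 × 40 / 15.8) · √((15.8 + 189) / 189)
   = 265.005 × 1.0410 ≈ 275.86

276 units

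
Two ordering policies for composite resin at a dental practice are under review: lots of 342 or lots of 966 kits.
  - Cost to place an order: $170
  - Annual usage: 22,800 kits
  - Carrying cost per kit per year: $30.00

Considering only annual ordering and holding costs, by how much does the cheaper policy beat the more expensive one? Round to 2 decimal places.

$2,039.09

Annual cost at Q: ordering D·S/Q plus holding Q·H/2.
TC(342) = (22,800/342)×170 + (342/2)×30 = $16,463.33
TC(966) = (22,800/966)×170 + (966/2)×30 = $18,502.42
|ΔTC| = |$16,463.33 − $18,502.42| = $2,039.09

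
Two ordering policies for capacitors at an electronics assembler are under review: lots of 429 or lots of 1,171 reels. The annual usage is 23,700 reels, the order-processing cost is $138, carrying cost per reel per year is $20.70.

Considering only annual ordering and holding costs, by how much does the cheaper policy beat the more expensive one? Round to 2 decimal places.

$2,848.92

Annual cost at Q: ordering D·S/Q plus holding Q·H/2.
TC(429) = (23,700/429)×138 + (429/2)×20.7 = $12,063.93
TC(1,171) = (23,700/1,171)×138 + (1,171/2)×20.7 = $14,912.85
Lots of 429 are cheaper by $2,848.92.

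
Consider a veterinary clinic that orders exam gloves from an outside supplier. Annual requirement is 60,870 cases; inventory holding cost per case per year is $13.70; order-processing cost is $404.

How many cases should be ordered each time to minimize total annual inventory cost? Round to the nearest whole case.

2DS/H = 2·60,870·404/13.7 = 3,589,997.08
EOQ = √3,589,997.08 ≈ 1,894.73

1,895 cases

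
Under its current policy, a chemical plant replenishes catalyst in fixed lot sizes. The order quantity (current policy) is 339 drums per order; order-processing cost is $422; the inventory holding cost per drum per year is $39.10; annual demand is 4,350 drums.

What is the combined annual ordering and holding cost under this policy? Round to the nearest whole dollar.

$12,042

Annual ordering cost = (D/Q)·S = (4,350/339) × 422 = $5,415.04
Annual holding cost  = (Q/2)·H = (339/2) × 39.1 = $6,627.45
Total = $5,415.04 + $6,627.45 = $12,042.49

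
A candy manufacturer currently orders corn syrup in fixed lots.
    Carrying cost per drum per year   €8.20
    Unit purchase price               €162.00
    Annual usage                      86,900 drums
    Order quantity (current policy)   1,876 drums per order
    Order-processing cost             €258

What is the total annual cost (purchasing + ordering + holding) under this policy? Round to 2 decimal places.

Orders/yr = 86,900/1,876 = 46.322; ordering cost = 46.322 × €258 = €11,951.07
Average inventory = 1,876/2 = 938; holding cost = 938 × €8.2 = €7,691.60
Purchase cost = D·C = 86,900 × 162 = €14,077,800.00
Total = €11,951.07 + €7,691.60 + €14,077,800.00 = €14,097,442.67

€14,097,442.67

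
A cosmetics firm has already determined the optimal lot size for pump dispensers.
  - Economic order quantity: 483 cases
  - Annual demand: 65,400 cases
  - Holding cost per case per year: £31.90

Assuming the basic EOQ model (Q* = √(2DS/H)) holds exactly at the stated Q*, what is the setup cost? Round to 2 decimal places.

£56.90

From Q* = √(2DS/H) ⇒ Q*² = 2DS/H.
S = Q²H / (2D) = 483² × 31.9 / (2 × 65,400) = 56.8954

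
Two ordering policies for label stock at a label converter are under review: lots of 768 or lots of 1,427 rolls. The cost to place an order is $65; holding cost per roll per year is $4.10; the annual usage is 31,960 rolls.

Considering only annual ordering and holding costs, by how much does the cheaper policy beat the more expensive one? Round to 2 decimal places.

Annual cost at Q: ordering D·S/Q plus holding Q·H/2.
TC(768) = (31,960/768)×65 + (768/2)×4.1 = $4,279.35
TC(1,427) = (31,960/1,427)×65 + (1,427/2)×4.1 = $4,381.13
Cheaper: Q = 768.  Difference = $101.78

$101.78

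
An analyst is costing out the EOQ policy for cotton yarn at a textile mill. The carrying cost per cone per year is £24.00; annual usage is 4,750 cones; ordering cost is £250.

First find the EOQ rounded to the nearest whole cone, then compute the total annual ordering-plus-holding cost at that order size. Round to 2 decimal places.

£7,549.84

Optimal lot size Q* = (2 × 4,750 × £250 / £24)^½ ≈ 314.58 → Q = 315 cones
Annual ordering cost = (D/Q)·S = (4,750/315) × 250 = £3,769.84
Annual holding cost  = (Q/2)·H = (315/2) × 24 = £3,780.00
Total = £3,769.84 + £3,780.00 = £7,549.84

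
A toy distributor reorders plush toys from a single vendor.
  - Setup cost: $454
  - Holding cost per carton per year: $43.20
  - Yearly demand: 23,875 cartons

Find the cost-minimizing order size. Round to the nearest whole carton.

Q* = √(2·D·S / H) = √(2·23,875·454 / 43.2) = √501,817.1 ≈ 708.39

708 cartons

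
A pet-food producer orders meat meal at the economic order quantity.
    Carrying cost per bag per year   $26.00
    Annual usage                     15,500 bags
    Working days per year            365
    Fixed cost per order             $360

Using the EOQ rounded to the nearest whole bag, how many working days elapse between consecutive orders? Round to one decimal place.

Optimal lot size Q* = (2 × 15,500 × $360 / $26)^½ ≈ 655.16 → Q = 655 bags
Cycle time = (working days × Q)/D = (365 × 655) / 15,500 = 15.424 days

15.4 days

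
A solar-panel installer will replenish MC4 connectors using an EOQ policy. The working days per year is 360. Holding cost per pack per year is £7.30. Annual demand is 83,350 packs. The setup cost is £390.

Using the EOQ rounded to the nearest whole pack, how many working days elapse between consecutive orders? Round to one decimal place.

12.9 days

Optimal lot size Q* = (2 × 83,350 × £390 / £7.3)^½ ≈ 2,984.27 → Q = 2,984 packs
T = Q/D × 360 days = 2,984/83,350 × 360 = 12.888 days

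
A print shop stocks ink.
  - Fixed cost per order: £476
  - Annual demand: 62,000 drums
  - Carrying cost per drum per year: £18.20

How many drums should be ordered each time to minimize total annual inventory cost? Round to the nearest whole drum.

2DS/H = 2·62,000·476/18.2 = 3,243,076.92
EOQ = √3,243,076.92 ≈ 1,800.85

1,801 drums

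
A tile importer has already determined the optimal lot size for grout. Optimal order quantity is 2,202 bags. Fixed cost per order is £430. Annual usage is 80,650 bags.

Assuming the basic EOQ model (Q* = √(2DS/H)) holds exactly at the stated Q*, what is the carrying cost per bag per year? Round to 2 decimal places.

£14.30

From Q* = √(2DS/H) ⇒ Q*² = 2DS/H.
H = 2DS / Q² = 2 × 80,650 × 430 / 2,202² = 14.3044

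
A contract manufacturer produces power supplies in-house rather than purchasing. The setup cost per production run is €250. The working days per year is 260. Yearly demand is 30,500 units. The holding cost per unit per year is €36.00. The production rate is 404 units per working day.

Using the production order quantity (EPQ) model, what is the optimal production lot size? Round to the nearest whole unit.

773 units

d = 30,500/260 = 117.3077 units/day;  effective holding cost H(1 − d/p) = 36·(1 − 117.3077/404) = 25.54684
Q* = √(2DS / H_eff) = √(2·30,500·250 / 25.54684) ≈ 772.62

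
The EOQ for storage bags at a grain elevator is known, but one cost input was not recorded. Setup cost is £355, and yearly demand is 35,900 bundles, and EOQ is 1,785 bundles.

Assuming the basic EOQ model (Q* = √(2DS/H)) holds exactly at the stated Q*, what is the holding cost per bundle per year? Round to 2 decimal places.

Since Q* = (2DS/H)^½, squaring gives Q*²·H = 2DS.
H = 2DS / Q² = 2 × 35,900 × 355 / 1,785² = 7.9997

£8.00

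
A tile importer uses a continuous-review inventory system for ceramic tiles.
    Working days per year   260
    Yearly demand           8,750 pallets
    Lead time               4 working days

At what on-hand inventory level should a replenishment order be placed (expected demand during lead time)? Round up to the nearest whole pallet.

135 pallets

Daily demand d = 8,750 / 260 = 33.654 pallets/day
Demand during lead time = 33.654 × 4 = 134.62
Reorder point = 134.62 → round up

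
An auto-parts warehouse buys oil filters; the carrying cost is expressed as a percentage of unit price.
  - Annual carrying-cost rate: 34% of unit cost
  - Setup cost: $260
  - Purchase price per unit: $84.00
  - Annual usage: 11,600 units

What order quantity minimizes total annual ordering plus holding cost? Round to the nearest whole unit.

460 units

Holding cost per unit per year: H = 34% × $84 = $28.5600
2DS/H = 2·11,600·260/28.56 = 211,204.48
EOQ = √211,204.48 ≈ 459.57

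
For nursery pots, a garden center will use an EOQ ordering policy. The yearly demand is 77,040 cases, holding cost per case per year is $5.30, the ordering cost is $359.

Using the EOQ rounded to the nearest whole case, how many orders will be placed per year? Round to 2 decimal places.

23.84 orders per year

EOQ = √(2DS/H) = √(2 × 77,040 × 359 / 5.3)
    = √(10,436,739.62) ≈ 3,230.59 → Q = 3,231
N = D/Q = 77,040/3,231 ≈ 23.844 orders/yr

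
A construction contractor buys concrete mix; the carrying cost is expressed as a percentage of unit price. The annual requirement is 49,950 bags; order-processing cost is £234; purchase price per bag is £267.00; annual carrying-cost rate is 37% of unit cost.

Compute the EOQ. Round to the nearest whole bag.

486 bags

Holding cost per bag per year: H = 37% × £267 = £98.7900
Optimal lot size Q* = (2 × 49,950 × £234 / £98.79)^½ ≈ 486.45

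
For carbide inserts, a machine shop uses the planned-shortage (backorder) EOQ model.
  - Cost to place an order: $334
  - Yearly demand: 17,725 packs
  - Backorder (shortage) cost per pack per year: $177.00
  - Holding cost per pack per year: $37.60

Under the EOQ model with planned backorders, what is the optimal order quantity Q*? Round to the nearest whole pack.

618 packs

Q* = √(2DS/H) · √((H + b)/b)
   = √(2 × 17,725 × 334 / 37.6) · √((37.6 + 177) / 177)
   = 561.161 × 1.1011 ≈ 617.90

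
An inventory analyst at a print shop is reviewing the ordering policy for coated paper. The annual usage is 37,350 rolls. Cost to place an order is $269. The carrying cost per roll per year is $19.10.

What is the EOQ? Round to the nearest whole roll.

2DS/H = 2·37,350·269/19.1 = 1,052,057.59
EOQ = √1,052,057.59 ≈ 1,025.70

1,026 rolls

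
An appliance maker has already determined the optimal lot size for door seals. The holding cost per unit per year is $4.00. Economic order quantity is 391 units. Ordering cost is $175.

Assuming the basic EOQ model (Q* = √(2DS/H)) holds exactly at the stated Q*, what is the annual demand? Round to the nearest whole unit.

EOQ relation: Q² = 2DS/H, so rearrange for the unknown.
D = Q²H / (2S) = 391² × 4 / (2 × 175) = 1,747.21

1,747 units per year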